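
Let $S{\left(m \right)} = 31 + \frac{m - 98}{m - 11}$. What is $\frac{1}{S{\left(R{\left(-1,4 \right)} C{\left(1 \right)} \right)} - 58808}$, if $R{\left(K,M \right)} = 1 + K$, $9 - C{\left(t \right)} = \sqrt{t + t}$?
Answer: $- \frac{11}{646449} \approx -1.7016 \cdot 10^{-5}$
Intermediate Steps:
$C{\left(t \right)} = 9 - \sqrt{2} \sqrt{t}$ ($C{\left(t \right)} = 9 - \sqrt{t + t} = 9 - \sqrt{2 t} = 9 - \sqrt{2} \sqrt{t}$)
$S{\left(m \right)} = 31 + \frac{-98 + m}{-11 + m}$
$\frac{1}{S{\left(R{\left(-1,4 \right)} C{\left(1 \right)} \right)} - 58808} = \frac{1}{\frac{-439 + 32 \left(1 - 1\right) \left(9 - \sqrt{2} \sqrt{1}\right)}{-11 + \left(1 - 1\right) \left(9 - \sqrt{2} \sqrt{1}\right)} - 58808} = \frac{1}{\frac{-439 + 32 \cdot 0 \left(9 - \sqrt{2} \cdot 1\right)}{-11 + 0 \left(9 - \sqrt{2} \cdot 1\right)} - 58808} = \frac{1}{\frac{-439 + 32 \cdot 0 \left(9 - \sqrt{2}\right)}{-11 + 0 \left(9 - \sqrt{2}\right)} - 58808} = \frac{1}{\frac{-439 + 32 \cdot 0}{-11 + 0} - 58808} = \frac{1}{\frac{-439 + 0}{-11} - 58808} = \frac{1}{\left(- \frac{1}{11}\right) \left(-439\right) - 58808} = \frac{1}{\frac{439}{11} - 58808} = \frac{1}{- \frac{646449}{11}} = - \frac{11}{646449}$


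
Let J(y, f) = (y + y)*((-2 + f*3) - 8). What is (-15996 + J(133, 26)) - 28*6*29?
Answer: -2780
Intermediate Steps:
J(y, f) = 2*y*(-10 + 3*f) (J(y, f) = (2*y)*((-2 + 3*f) - 8) = (2*y)*(-10 + 3*f) = 2*y*(-10 + 3*f))
(-15996 + J(133, 26)) - 28*6*29 = (-15996 + 2*133*(-10 + 3*26)) - 28*6*29 = (-15996 + 2*133*(-10 + 78)) - 168*29 = (-15996 + 2*133*68) - 4872 = (-15996 + 18088) - 4872 = 2092 - 4872 = -2780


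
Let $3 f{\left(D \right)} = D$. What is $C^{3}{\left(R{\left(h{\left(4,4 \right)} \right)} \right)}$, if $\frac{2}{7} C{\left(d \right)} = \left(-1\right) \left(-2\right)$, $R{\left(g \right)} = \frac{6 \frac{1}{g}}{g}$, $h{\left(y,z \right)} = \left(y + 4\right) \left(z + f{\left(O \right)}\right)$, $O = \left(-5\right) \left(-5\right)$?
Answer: $343$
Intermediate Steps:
$O = 25$
$f{\left(D \right)} = \frac{D}{3}$
$h{\left(y,z \right)} = \left(4 + y\right) \left(\frac{25}{3} + z\right)$ ($h{\left(y,z \right)} = \left(y + 4\right) \left(z + \frac{1}{3} \cdot 25\right) = \left(4 + y\right) \left(z + \frac{25}{3}\right) = \left(4 + y\right) \left(\frac{25}{3} + z\right)$)
$R{\left(g \right)} = \frac{6}{g^{2}}$
$C{\left(d \right)} = 7$ ($C{\left(d \right)} = \frac{7 \left(\left(-1\right) \left(-2\right)\right)}{2} = \frac{7}{2} \cdot 2 = 7$)
$C^{3}{\left(R{\left(h{\left(4,4 \right)} \right)} \right)} = 7^{3} = 343$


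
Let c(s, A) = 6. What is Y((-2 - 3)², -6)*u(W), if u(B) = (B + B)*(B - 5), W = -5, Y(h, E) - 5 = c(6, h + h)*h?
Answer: 15500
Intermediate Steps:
Y(h, E) = 5 + 6*h
u(B) = 2*B*(-5 + B) (u(B) = (2*B)*(-5 + B) = 2*B*(-5 + B))
Y((-2 - 3)², -6)*u(W) = (5 + 6*(-2 - 3)²)*(2*(-5)*(-5 - 5)) = (5 + 6*(-5)²)*(2*(-5)*(-10)) = (5 + 6*25)*100 = (5 + 150)*100 = 155*100 = 15500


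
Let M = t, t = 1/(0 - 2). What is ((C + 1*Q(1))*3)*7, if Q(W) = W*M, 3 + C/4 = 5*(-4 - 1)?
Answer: -4725/2 ≈ -2362.5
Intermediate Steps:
C = -112 (C = -12 + 4*(5*(-4 - 1)) = -12 + 4*(5*(-5)) = -12 + 4*(-25) = -12 - 100 = -112)
t = -½ (t = 1/(-2) = -½ ≈ -0.50000)
M = -½ ≈ -0.50000
Q(W) = -W/2 (Q(W) = W*(-½) = -W/2)
((C + 1*Q(1))*3)*7 = ((-112 + 1*(-½*1))*3)*7 = ((-112 + 1*(-½))*3)*7 = ((-112 - ½)*3)*7 = -225/2*3*7 = -675/2*7 = -4725/2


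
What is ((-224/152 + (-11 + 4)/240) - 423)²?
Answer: 3747062247289/20793600 ≈ 1.8020e+5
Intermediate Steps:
((-224/152 + (-11 + 4)/240) - 423)² = ((-224*1/152 - 7*1/240) - 423)² = ((-28/19 - 7/240) - 423)² = (-6853/4560 - 423)² = (-1935733/4560)² = 3747062247289/20793600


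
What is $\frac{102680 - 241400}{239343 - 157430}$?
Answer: $- \frac{138720}{81913} \approx -1.6935$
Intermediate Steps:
$\frac{102680 - 241400}{239343 - 157430} = - \frac{138720}{239343 - 157430} = - \frac{138720}{81913}$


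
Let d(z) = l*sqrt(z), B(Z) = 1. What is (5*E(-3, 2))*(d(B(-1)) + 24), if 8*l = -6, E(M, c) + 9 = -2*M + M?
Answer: -1395/2 ≈ -697.50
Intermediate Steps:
E(M, c) = -9 - M (E(M, c) = -9 + (-2*M + M) = -9 - M)
l = -3/4 (l = (1/8)*(-6) = -3/4 ≈ -0.75000)
d(z) = -3*sqrt(z)/4
(5*E(-3, 2))*(d(B(-1)) + 24) = (5*(-9 - 1*(-3)))*(-3*sqrt(1)/4 + 24) = (5*(-9 + 3))*(-3/4*1 + 24) = (5*(-6))*(-3/4 + 24) = -30*93/4 = -1395/2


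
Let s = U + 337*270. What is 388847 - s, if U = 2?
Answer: 297855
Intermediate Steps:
s = 90992 (s = 2 + 337*270 = 2 + 90990 = 90992)
388847 - s = 388847 - 1*90992 = 388847 - 90992 = 297855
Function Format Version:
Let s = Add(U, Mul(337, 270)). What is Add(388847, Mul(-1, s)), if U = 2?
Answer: 297855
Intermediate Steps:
s = 90992 (s = Add(2, Mul(337, 270)) = Add(2, 90990) = 90992)
Add(388847, Mul(-1, s)) = Add(388847, Mul(-1, 90992)) = Add(388847, -90992) = 297855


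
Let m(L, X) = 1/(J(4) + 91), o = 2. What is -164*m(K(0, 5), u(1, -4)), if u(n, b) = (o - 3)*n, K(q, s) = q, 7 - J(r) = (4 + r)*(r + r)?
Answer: -82/17 ≈ -4.8235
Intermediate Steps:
J(r) = 7 - 2*r*(4 + r) (J(r) = 7 - (4 + r)*(r + r) = 7 - (4 + r)*2*r = 7 - 2*r*(4 + r))
u(n, b) = -n (u(n, b) = (2 - 3)*n = -n)
m(L, X) = 1/34 (m(L, X) = 1/((7 - 8*4 - 2*4**2) + 91) = 1/((7 - 32 - 2*16) + 91) = 1/((7 - 32 - 32) + 91) = 1/(-57 + 91) = 1/34)
-164*m(K(0, 5), u(1, -4)) = -164*1/34 = -82/17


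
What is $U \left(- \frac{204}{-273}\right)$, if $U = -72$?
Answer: $- \frac{4896}{91} \approx -53.802$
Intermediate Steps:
$U \left(- \frac{204}{-273}\right) = - 72 \left(- \frac{204}{-273}\right) = - 72 \left(\left(-204\right) \left(- \frac{1}{273}\right)\right) = \left(-72\right) \frac{68}{91} = - \frac{4896}{91}$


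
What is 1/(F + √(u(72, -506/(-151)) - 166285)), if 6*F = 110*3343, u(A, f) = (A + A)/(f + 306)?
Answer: 3220763205/197403947314348 - 9*I*√5669291783083/197403947314348 ≈ 1.6316e-5 - 1.0856e-7*I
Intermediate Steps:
u(A, f) = 2*A/(306 + f) (u(A, f) = (2*A)/(306 + f) = 2*A/(306 + f))
F = 183865/3 (F = (110*3343)/6 = (⅙)*367730 = 183865/3 ≈ 61288.)
1/(F + √(u(72, -506/(-151)) - 166285)) = 1/(183865/3 + √(2*72/(306 - 506/(-151)) - 166285)) = 1/(183865/3 + √(2*72/(306 - 506*(-1/151)) - 166285)) = 1/(183865/3 + √(2*72/(306 + 506/151) - 166285)) = 1/(183865/3 + √(2*72/(46712/151) - 166285)) = 1/(183865/3 + √(2*72*(151/46712) - 166285)) = 1/(183865/3 + √(2718/5839 - 166285)) = 1/(183865/3 + √(-970935397/5839)) = 1/(183865/3 + I*√5669291783083/5839)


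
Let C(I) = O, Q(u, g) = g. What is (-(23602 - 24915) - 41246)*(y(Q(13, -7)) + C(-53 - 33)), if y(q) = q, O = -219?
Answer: 9024858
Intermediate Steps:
C(I) = -219
(-(23602 - 24915) - 41246)*(y(Q(13, -7)) + C(-53 - 33)) = (-(23602 - 24915) - 41246)*(-7 - 219) = (-1*(-1313) - 41246)*(-226) = (1313 - 41246)*(-226) = -39933*(-226) = 9024858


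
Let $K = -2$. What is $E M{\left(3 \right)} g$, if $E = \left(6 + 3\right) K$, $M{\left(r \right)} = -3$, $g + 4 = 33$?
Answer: $1566$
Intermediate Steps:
$g = 29$ ($g = -4 + 33 = 29$)
$E = -18$ ($E = \left(6 + 3\right) \left(-2\right) = 9 \left(-2\right) = -18$)
$E M{\left(3 \right)} g = \left(-18\right) \left(-3\right) 29 = 54 \cdot 29 = 1566$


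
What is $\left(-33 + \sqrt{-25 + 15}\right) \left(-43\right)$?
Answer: $1419 - 43 i \sqrt{10} \approx 1419.0 - 135.98 i$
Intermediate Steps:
$\left(-33 + \sqrt{-25 + 15}\right) \left(-43\right) = \left(-33 + \sqrt{-10}\right) \left(-43\right) = \left(-33 + i \sqrt{10}\right) \left(-43\right) = 1419 - 43 i \sqrt{10}$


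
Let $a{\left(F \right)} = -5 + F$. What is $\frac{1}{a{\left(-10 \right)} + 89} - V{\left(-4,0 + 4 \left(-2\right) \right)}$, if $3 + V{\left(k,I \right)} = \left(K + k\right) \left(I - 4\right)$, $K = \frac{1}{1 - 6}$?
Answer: $- \frac{17533}{370} \approx -47.386$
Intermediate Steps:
$K = - \frac{1}{5}$ ($K = \frac{1}{-5} = - \frac{1}{5} \approx -0.2$)
$V{\left(k,I \right)} = -3 + \left(-4 + I\right) \left(- \frac{1}{5} + k\right)$ ($V{\left(k,I \right)} = -3 + \left(- \frac{1}{5} + k\right) \left(I - 4\right) = -3 + \left(- \frac{1}{5} + k\right) \left(-4 + I\right) = -3 + \left(-4 + I\right) \left(- \frac{1}{5} + k\right)$)
$\frac{1}{a{\left(-10 \right)} + 89} - V{\left(-4,0 + 4 \left(-2\right) \right)} = \frac{1}{\left(-5 - 10\right) + 89} - \left(- \frac{11}{5} - -16 - \frac{0 + 4 \left(-2\right)}{5} + \left(0 + 4 \left(-2\right)\right) \left(-4\right)\right) = \frac{1}{-15 + 89} - \left(- \frac{11}{5} + 16 - \frac{0 - 8}{5} + \left(0 - 8\right) \left(-4\right)\right) = \frac{1}{74} - \left(- \frac{11}{5} + 16 - - \frac{8}{5} - -32\right) = \frac{1}{74} - \left(- \frac{11}{5} + 16 + \frac{8}{5} + 32\right) = \frac{1}{74} - \frac{237}{5} = - \frac{17533}{370}$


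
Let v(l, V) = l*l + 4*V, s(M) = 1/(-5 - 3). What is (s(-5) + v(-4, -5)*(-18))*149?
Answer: 85675/8 ≈ 10709.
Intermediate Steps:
s(M) = -⅛ (s(M) = 1/(-8) = -⅛)
v(l, V) = l² + 4*V
(s(-5) + v(-4, -5)*(-18))*149 = (-⅛ + ((-4)² + 4*(-5))*(-18))*149 = (-⅛ + (16 - 20)*(-18))*149 = (-⅛ - 4*(-18))*149 = (-⅛ + 72)*149 = (575/8)*149 = 85675/8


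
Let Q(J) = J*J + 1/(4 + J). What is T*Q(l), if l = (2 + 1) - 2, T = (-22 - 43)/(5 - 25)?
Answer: 39/10 ≈ 3.9000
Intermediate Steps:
T = 13/4 (T = -65/(-20) = -65*(-1/20) = 13/4 ≈ 3.2500)
l = 1 (l = 3 - 2 = 1)
Q(J) = J² + 1/(4 + J)
T*Q(l) = 13*((1 + 1³ + 4*1²)/(4 + 1))/4 = 13*((1 + 1 + 4*1)/5)/4 = 13*((1 + 1 + 4)/5)/4 = 13*((⅕)*6)/4 = (13/4)*(6/5) = 39/10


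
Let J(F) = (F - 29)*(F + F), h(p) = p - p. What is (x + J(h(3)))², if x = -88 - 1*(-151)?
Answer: 3969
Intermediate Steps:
h(p) = 0
J(F) = 2*F*(-29 + F) (J(F) = (-29 + F)*(2*F) = 2*F*(-29 + F))
x = 63 (x = -88 + 151 = 63)
(x + J(h(3)))² = (63 + 2*0*(-29 + 0))² = (63 + 2*0*(-29))² = (63 + 0)² = 63² = 3969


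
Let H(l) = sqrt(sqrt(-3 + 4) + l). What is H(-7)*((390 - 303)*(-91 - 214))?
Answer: -26535*I*sqrt(6) ≈ -64997.0*I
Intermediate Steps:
H(l) = sqrt(1 + l) (H(l) = sqrt(sqrt(1) + l) = sqrt(1 + l))
H(-7)*((390 - 303)*(-91 - 214)) = sqrt(1 - 7)*((390 - 303)*(-91 - 214)) = sqrt(-6)*(87*(-305)) = (I*sqrt(6))*(-26535) = -26535*I*sqrt(6)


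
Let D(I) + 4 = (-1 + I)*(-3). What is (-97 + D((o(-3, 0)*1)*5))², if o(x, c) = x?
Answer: 2809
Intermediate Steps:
D(I) = -1 - 3*I (D(I) = -4 + (-1 + I)*(-3) = -4 + (3 - 3*I) = -1 - 3*I)
(-97 + D((o(-3, 0)*1)*5))² = (-97 + (-1 - 3*(-3*1)*5))² = (-97 + (-1 - (-9)*5))² = (-97 + (-1 - 3*(-15)))² = (-97 + (-1 + 45))² = (-97 + 44)² = (-53)² = 2809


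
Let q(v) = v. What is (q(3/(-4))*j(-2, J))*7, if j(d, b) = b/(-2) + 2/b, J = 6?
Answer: 14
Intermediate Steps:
j(d, b) = 2/b - b/2 (j(d, b) = b*(-1/2) + 2/b = -b/2 + 2/b = 2/b - b/2)
(q(3/(-4))*j(-2, J))*7 = ((3/(-4))*(2/6 - 1/2*6))*7 = ((3*(-1/4))*(2*(1/6) - 3))*7 = -3*(1/3 - 3)/4*7 = -3/4*(-8/3)*7 = 2*7 = 14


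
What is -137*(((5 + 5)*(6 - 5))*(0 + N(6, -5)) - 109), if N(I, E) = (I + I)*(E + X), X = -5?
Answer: 179333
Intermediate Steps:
N(I, E) = 2*I*(-5 + E) (N(I, E) = (I + I)*(E - 5) = (2*I)*(-5 + E) = 2*I*(-5 + E))
-137*(((5 + 5)*(6 - 5))*(0 + N(6, -5)) - 109) = -137*(((5 + 5)*(6 - 5))*(0 + 2*6*(-5 - 5)) - 109) = -137*((10*1)*(0 + 2*6*(-10)) - 109) = -137*(10*(0 - 120) - 109) = -137*(10*(-120) - 109) = -137*(-1200 - 109) = -137*(-1309) = 179333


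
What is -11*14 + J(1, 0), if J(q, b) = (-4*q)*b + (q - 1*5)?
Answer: -158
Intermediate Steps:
J(q, b) = -5 + q - 4*b*q (J(q, b) = -4*b*q + (q - 5) = -4*b*q + (-5 + q) = -5 + q - 4*b*q)
-11*14 + J(1, 0) = -11*14 + (-5 + 1 - 4*0*1) = -154 + (-5 + 1 + 0) = -154 - 4 = -158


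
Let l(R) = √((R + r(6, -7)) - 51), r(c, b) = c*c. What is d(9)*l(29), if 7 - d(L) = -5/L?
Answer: 68*√14/9 ≈ 28.270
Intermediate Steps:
r(c, b) = c²
d(L) = 7 + 5/L (d(L) = 7 - (-5)/L = 7 + 5/L)
l(R) = √(-15 + R) (l(R) = √((R + 6²) - 51) = √((R + 36) - 51) = √((36 + R) - 51) = √(-15 + R))
d(9)*l(29) = (7 + 5/9)*√(-15 + 29) = (7 + 5*(⅑))*√14 = (7 + 5/9)*√14 = 68*√14/9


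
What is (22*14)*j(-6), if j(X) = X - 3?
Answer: -2772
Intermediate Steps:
j(X) = -3 + X
(22*14)*j(-6) = (22*14)*(-3 - 6) = 308*(-9) = -2772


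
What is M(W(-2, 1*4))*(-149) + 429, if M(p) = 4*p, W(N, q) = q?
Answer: -1955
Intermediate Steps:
M(W(-2, 1*4))*(-149) + 429 = (4*(1*4))*(-149) + 429 = (4*4)*(-149) + 429 = 16*(-149) + 429 = -2384 + 429 = -1955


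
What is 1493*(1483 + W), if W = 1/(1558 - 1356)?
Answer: 447253531/202 ≈ 2.2141e+6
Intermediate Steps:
W = 1/202 ≈ 0.0049505
1493*(1483 + W) = 1493*(1483 + 1/202) = 1493*(299567/202) = 447253531/202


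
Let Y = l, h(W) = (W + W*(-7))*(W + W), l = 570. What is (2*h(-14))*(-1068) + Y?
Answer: 5024442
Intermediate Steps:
h(W) = -12*W**2 (h(W) = (W - 7*W)*(2*W) = (-6*W)*(2*W) = -12*W**2)
Y = 570
(2*h(-14))*(-1068) + Y = (2*(-12*(-14)**2))*(-1068) + 570 = (2*(-12*196))*(-1068) + 570 = (2*(-2352))*(-1068) + 570 = -4704*(-1068) + 570 = 5023872 + 570 = 5024442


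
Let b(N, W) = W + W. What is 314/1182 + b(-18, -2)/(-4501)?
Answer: 709021/2660091 ≈ 0.26654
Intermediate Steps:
b(N, W) = 2*W
314/1182 + b(-18, -2)/(-4501) = 314/1182 + (2*(-2))/(-4501) = 314*(1/1182) - 4*(-1/4501) = 157/591 + 4/4501 = 709021/2660091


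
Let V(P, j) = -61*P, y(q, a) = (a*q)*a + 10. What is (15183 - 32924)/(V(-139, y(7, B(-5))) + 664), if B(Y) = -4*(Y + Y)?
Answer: -17741/9143 ≈ -1.9404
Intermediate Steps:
B(Y) = -8*Y
y(q, a) = 10 + q*a² (y(q, a) = q*a² + 10 = 10 + q*a²)
(15183 - 32924)/(V(-139, y(7, B(-5))) + 664) = (15183 - 32924)/(-61*(-139) + 664) = -17741/(8479 + 664) = -17741/9143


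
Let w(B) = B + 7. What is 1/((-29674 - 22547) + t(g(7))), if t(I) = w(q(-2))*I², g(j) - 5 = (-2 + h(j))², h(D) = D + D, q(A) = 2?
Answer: 1/147588 ≈ 6.7756e-6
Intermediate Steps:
h(D) = 2*D
g(j) = 5 + (-2 + 2*j)²
w(B) = 7 + B
t(I) = 9*I² (t(I) = (7 + 2)*I² = 9*I²)
1/((-29674 - 22547) + t(g(7))) = 1/((-29674 - 22547) + 9*(5 + 4*(-1 + 7)²)²) = 1/(-52221 + 9*(5 + 4*6²)²) = 1/(-52221 + 9*(5 + 4*36)²) = 1/(-52221 + 9*(5 + 144)²) = 1/(-52221 + 9*149²) = 1/(-52221 + 9*22201) = 1/(-52221 + 199809) = 1/147588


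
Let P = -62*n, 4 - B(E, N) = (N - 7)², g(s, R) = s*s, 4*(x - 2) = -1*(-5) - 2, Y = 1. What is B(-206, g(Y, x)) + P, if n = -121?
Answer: 7470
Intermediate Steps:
x = 11/4 (x = 2 + (-1*(-5) - 2)/4 = 2 + (5 - 2)/4 = 2 + (¼)*3 = 2 + ¾ = 11/4 ≈ 2.7500)
g(s, R) = s²
B(E, N) = 4 - (-7 + N)² (B(E, N) = 4 - (N - 7)² = 4 - (-7 + N)²)
P = 7502 (P = -62*(-121) = 7502)
B(-206, g(Y, x)) + P = (4 - (-7 + 1²)²) + 7502 = (4 - (-7 + 1)²) + 7502 = (4 - 1*(-6)²) + 7502 = (4 - 1*36) + 7502 = (4 - 36) + 7502 = -32 + 7502 = 7470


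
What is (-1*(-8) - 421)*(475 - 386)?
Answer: -36757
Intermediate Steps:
(-1*(-8) - 421)*(475 - 386) = (8 - 421)*89 = -413*89 = -36757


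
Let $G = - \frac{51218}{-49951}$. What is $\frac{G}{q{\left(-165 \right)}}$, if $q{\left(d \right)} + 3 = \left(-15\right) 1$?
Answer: $- \frac{25609}{449559} \approx -0.056965$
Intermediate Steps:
$q{\left(d \right)} = -18$ ($q{\left(d \right)} = -3 - 15 = -18$)
$G = \frac{51218}{49951}$ ($G = \left(-51218\right) \left(- \frac{1}{49951}\right) = \frac{51218}{49951} \approx 1.0254$)
$\frac{G}{q{\left(-165 \right)}} = \frac{51218}{49951 \left(-18\right)} = \frac{51218}{49951} \left(- \frac{1}{18}\right) = - \frac{25609}{449559}$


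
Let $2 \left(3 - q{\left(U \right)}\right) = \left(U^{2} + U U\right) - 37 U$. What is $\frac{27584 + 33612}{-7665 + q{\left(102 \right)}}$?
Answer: $- \frac{61196}{16179} \approx -3.7824$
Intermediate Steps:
$q{\left(U \right)} = 3 - U^{2} + \frac{37 U}{2}$ ($q{\left(U \right)} = 3 - \frac{\left(U^{2} + U U\right) - 37 U}{2} = 3 - \frac{\left(U^{2} + U^{2}\right) - 37 U}{2} = 3 - \frac{2 U^{2} - 37 U}{2} = 3 - \frac{- 37 U + 2 U^{2}}{2} = 3 - \left(U^{2} - \frac{37 U}{2}\right) = 3 - U^{2} + \frac{37 U}{2}$)
$\frac{27584 + 33612}{-7665 + q{\left(102 \right)}} = \frac{27584 + 33612}{-7665 + \left(3 - 102^{2} + \frac{37}{2} \cdot 102\right)} = \frac{61196}{-7665 + \left(3 - 10404 + 1887\right)} = \frac{61196}{-7665 - 8514} = \frac{61196}{-16179} = 61196 \left(- \frac{1}{16179}\right) = - \frac{61196}{16179}$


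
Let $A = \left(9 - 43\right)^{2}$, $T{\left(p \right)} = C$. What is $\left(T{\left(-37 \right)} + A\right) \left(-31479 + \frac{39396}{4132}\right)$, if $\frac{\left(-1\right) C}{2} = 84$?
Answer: $- \frac{32117862504}{1033} \approx -3.1092 \cdot 10^{7}$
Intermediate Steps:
$C = -168$ ($C = \left(-2\right) 84 = -168$)
$T{\left(p \right)} = -168$
$A = 1156$ ($A = \left(-34\right)^{2} = 1156$)
$\left(T{\left(-37 \right)} + A\right) \left(-31479 + \frac{39396}{4132}\right) = \left(-168 + 1156\right) \left(-31479 + \frac{39396}{4132}\right) = 988 \left(-31479 + 39396 \cdot \frac{1}{4132}\right) = 988 \left(-31479 + \frac{9849}{1033}\right) = 988 \left(- \frac{32507958}{1033}\right) = - \frac{32117862504}{1033}$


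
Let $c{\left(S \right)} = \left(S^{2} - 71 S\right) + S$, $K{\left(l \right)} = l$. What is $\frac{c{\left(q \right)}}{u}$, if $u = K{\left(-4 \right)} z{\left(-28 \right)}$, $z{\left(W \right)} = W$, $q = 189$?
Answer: $\frac{3213}{16} \approx 200.81$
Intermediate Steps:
$c{\left(S \right)} = S^{2} - 70 S$
$u = 112$ ($u = \left(-4\right) \left(-28\right) = 112$)
$\frac{c{\left(q \right)}}{u} = \frac{189 \left(-70 + 189\right)}{112} = 189 \cdot 119 \cdot \frac{1}{112} = 22491 \cdot \frac{1}{112} = \frac{3213}{16}$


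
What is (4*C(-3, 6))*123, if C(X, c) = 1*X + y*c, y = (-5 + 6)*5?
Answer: 13284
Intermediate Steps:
y = 5 (y = 1*5 = 5)
C(X, c) = X + 5*c (C(X, c) = 1*X + 5*c = X + 5*c)
(4*C(-3, 6))*123 = (4*(-3 + 5*6))*123 = (4*(-3 + 30))*123 = (4*27)*123 = 108*123 = 13284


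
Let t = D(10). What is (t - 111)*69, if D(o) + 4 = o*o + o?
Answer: -345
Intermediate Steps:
D(o) = -4 + o + o² (D(o) = -4 + (o*o + o) = -4 + (o² + o) = -4 + (o + o²) = -4 + o + o²)
t = 106 (t = -4 + 10 + 10² = -4 + 10 + 100 = 106)
(t - 111)*69 = (106 - 111)*69 = -5*69 = -345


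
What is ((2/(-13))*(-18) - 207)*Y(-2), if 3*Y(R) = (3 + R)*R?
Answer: 1770/13 ≈ 136.15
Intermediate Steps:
Y(R) = R*(3 + R)/3 (Y(R) = ((3 + R)*R)/3 = (R*(3 + R))/3 = R*(3 + R)/3)
((2/(-13))*(-18) - 207)*Y(-2) = ((2/(-13))*(-18) - 207)*((⅓)*(-2)*(3 - 2)) = ((2*(-1/13))*(-18) - 207)*((⅓)*(-2)*1) = (-2/13*(-18) - 207)*(-⅔) = (36/13 - 207)*(-⅔) = -2655/13*(-⅔) = 1770/13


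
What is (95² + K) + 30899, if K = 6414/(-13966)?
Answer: 278786085/6983 ≈ 39924.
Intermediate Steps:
K = -3207/6983 (K = 6414*(-1/13966) = -3207/6983 ≈ -0.45926)
(95² + K) + 30899 = (95² - 3207/6983) + 30899 = (9025 - 3207/6983) + 30899 = 63018368/6983 + 30899 = 278786085/6983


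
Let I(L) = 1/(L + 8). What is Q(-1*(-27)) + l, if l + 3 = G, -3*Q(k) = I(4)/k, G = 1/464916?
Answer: -56506625/18829098 ≈ -3.0010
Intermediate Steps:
I(L) = 1/(8 + L)
G = 1/464916 ≈ 2.1509e-6
Q(k) = -1/(36*k) (Q(k) = -1/(3*(8 + 4)*k) = -1/(3*12*k) = -1/(36*k))
l = -1394747/464916 (l = -3 + 1/464916 = -1394747/464916 ≈ -3.0000)
Q(-1*(-27)) + l = -1/(36*((-1*(-27)))) - 1394747/464916 = -1/36/27 - 1394747/464916 = -1/36*1/27 - 1394747/464916 = -1/972 - 1394747/464916 = -56506625/18829098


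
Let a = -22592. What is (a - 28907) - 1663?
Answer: -53162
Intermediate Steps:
(a - 28907) - 1663 = (-22592 - 28907) - 1663 = -51499 - 1663 = -53162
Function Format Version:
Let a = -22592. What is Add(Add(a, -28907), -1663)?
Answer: -53162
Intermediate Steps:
Add(Add(a, -28907), -1663) = Add(Add(-22592, -28907), -1663) = Add(-51499, -1663) = -53162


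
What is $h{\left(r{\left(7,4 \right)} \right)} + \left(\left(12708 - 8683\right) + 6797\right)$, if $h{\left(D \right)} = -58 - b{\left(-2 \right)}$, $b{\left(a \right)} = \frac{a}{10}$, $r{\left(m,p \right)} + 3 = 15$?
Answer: $\frac{53821}{5} \approx 10764.0$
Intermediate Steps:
$r{\left(m,p \right)} = 12$ ($r{\left(m,p \right)} = -3 + 15 = 12$)
$b{\left(a \right)} = \frac{a}{10}$ ($b{\left(a \right)} = a \frac{1}{10} = \frac{a}{10}$)
$h{\left(D \right)} = - \frac{289}{5}$ ($h{\left(D \right)} = -58 - \frac{1}{10} \left(-2\right) = -58 - - \frac{1}{5} = -58 + \frac{1}{5} = - \frac{289}{5}$)
$h{\left(r{\left(7,4 \right)} \right)} + \left(\left(12708 - 8683\right) + 6797\right) = - \frac{289}{5} + \left(\left(12708 - 8683\right) + 6797\right) = - \frac{289}{5} + \left(4025 + 6797\right) = - \frac{289}{5} + 10822 = \frac{53821}{5}$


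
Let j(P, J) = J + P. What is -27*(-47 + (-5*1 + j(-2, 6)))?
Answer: 1296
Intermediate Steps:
-27*(-47 + (-5*1 + j(-2, 6))) = -27*(-47 + (-5*1 + (6 - 2))) = -27*(-47 + (-5 + 4)) = -27*(-47 - 1) = -27*(-48) = 1296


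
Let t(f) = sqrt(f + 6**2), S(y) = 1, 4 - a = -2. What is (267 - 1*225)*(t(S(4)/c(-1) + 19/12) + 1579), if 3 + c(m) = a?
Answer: 66318 + 7*sqrt(1365) ≈ 66577.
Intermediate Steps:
a = 6 (a = 4 - 1*(-2) = 4 + 2 = 6)
c(m) = 3 (c(m) = -3 + 6 = 3)
t(f) = sqrt(36 + f) (t(f) = sqrt(f + 36) = sqrt(36 + f))
(267 - 1*225)*(t(S(4)/c(-1) + 19/12) + 1579) = (267 - 1*225)*(sqrt(36 + (1/3 + 19/12)) + 1579) = (267 - 225)*(sqrt(36 + (1*(1/3) + 19*(1/12))) + 1579) = 42*(sqrt(36 + (1/3 + 19/12)) + 1579) = 42*(sqrt(36 + 23/12) + 1579) = 42*(sqrt(455/12) + 1579) = 42*(sqrt(1365)/6 + 1579) = 42*(1579 + sqrt(1365)/6) = 66318 + 7*sqrt(1365)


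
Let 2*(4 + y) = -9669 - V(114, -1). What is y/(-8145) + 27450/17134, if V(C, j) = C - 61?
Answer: 30693716/13955643 ≈ 2.1994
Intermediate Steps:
V(C, j) = -61 + C
y = -4865 (y = -4 + (-9669 - (-61 + 114))/2 = -4 + (-9669 - 1*53)/2 = -4 + (-9669 - 53)/2 = -4 + (1/2)*(-9722) = -4 - 4861 = -4865)
y/(-8145) + 27450/17134 = -4865/(-8145) + 27450/17134 = -4865*(-1/8145) + 27450*(1/17134) = 973/1629 + 13725/8567 = 30693716/13955643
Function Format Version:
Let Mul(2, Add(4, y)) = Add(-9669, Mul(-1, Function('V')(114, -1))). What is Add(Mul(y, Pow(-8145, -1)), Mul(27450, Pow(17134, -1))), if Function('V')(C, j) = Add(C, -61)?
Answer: Rational(30693716, 13955643) ≈ 2.1994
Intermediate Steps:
Function('V')(C, j) = Add(-61, C)
y = -4865 (y = Add(-4, Mul(Rational(1, 2), Add(-9669, Mul(-1, Add(-61, 114))))) = Add(-4, Mul(Rational(1, 2), Add(-9669, Mul(-1, 53)))) = Add(-4, Mul(Rational(1, 2), Add(-9669, -53))) = Add(-4, Mul(Rational(1, 2), -9722)) = Add(-4, -4861) = -4865)
Add(Mul(y, Pow(-8145, -1)), Mul(27450, Pow(17134, -1))) = Add(Mul(-4865, Pow(-8145, -1)), Mul(27450, Pow(17134, -1))) = Add(Mul(-4865, Rational(-1, 8145)), Mul(27450, Rational(1, 17134))) = Add(Rational(973, 1629), Rational(13725, 8567)) = Rational(30693716, 13955643)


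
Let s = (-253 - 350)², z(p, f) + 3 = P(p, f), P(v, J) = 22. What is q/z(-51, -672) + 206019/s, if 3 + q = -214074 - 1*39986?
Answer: -10263964334/767619 ≈ -13371.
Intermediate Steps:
q = -254063 (q = -3 + (-214074 - 1*39986) = -3 + (-214074 - 39986) = -3 - 254060 = -254063)
z(p, f) = 19 (z(p, f) = -3 + 22 = 19)
s = 363609 (s = (-603)² = 363609)
q/z(-51, -672) + 206019/s = -254063/19 + 206019/363609 = -254063*1/19 + 206019*(1/363609) = -254063/19 + 22891/40401 = -10263964334/767619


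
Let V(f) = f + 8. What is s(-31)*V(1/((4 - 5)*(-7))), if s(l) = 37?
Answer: 2109/7 ≈ 301.29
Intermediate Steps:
V(f) = 8 + f
s(-31)*V(1/((4 - 5)*(-7))) = 37*(8 + 1/((4 - 5)*(-7))) = 37*(8 - 1/7/(-1)) = 37*(8 - 1*(-1/7)) = 37*(8 + 1/7) = 37*(57/7) = 2109/7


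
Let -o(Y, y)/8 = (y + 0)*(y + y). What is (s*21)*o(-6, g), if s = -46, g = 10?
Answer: 1545600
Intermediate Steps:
o(Y, y) = -16*y² (o(Y, y) = -8*(y + 0)*(y + y) = -8*y*2*y = -16*y²)
(s*21)*o(-6, g) = (-46*21)*(-16*10²) = -(-15456)*100 = -966*(-1600) = 1545600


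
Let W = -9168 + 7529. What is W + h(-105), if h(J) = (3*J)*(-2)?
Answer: -1009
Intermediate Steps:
h(J) = -6*J
W = -1639
W + h(-105) = -1639 - 6*(-105) = -1639 + 630 = -1009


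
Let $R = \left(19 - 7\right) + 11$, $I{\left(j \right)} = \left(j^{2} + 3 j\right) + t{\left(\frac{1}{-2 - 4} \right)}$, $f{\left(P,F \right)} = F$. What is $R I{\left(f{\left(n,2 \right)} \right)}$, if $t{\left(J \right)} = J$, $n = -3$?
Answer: $\frac{1357}{6} \approx 226.17$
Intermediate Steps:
$I{\left(j \right)} = - \frac{1}{6} + j^{2} + 3 j$ ($I{\left(j \right)} = \left(j^{2} + 3 j\right) + \frac{1}{-2 - 4} = \left(j^{2} + 3 j\right) + \frac{1}{-6} = \left(j^{2} + 3 j\right) - \frac{1}{6} = - \frac{1}{6} + j^{2} + 3 j$)
$R = 23$ ($R = 12 + 11 = 23$)
$R I{\left(f{\left(n,2 \right)} \right)} = 23 \left(- \frac{1}{6} + 2^{2} + 3 \cdot 2\right) = 23 \left(- \frac{1}{6} + 4 + 6\right) = 23 \cdot \frac{59}{6} = \frac{1357}{6}$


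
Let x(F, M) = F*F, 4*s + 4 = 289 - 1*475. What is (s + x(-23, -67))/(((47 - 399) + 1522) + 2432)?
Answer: 963/7204 ≈ 0.13368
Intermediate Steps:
s = -95/2 (s = -1 + (289 - 1*475)/4 = -1 + (289 - 475)/4 = -1 + (¼)*(-186) = -1 - 93/2 = -95/2 ≈ -47.500)
x(F, M) = F²
(s + x(-23, -67))/(((47 - 399) + 1522) + 2432) = (-95/2 + (-23)²)/(((47 - 399) + 1522) + 2432) = (-95/2 + 529)/((-352 + 1522) + 2432) = 963/(2*(1170 + 2432)) = (963/2)/3602 = (963/2)*(1/3602) = 963/7204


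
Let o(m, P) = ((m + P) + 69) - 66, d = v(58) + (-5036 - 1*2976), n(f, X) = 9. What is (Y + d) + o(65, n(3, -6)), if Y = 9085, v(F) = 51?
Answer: 1201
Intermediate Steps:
d = -7961 (d = 51 + (-5036 - 1*2976) = 51 + (-5036 - 2976) = 51 - 8012 = -7961)
o(m, P) = 3 + P + m (o(m, P) = ((P + m) + 69) - 66 = (69 + P + m) - 66 = 3 + P + m)
(Y + d) + o(65, n(3, -6)) = (9085 - 7961) + (3 + 9 + 65) = 1124 + 77 = 1201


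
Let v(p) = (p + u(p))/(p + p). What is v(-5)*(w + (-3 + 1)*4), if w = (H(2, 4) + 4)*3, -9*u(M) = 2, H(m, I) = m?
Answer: 47/9 ≈ 5.2222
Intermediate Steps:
u(M) = -2/9 (u(M) = -⅑*2 = -2/9)
v(p) = (-2/9 + p)/(2*p) (v(p) = (p - 2/9)/(p + p) = (-2/9 + p)/((2*p)) = (-2/9 + p)*(1/(2*p)) = (-2/9 + p)/(2*p))
w = 18 (w = (2 + 4)*3 = 6*3 = 18)
v(-5)*(w + (-3 + 1)*4) = ((1/18)*(-2 + 9*(-5))/(-5))*(18 + (-3 + 1)*4) = ((1/18)*(-⅕)*(-2 - 45))*(18 - 2*4) = ((1/18)*(-⅕)*(-47))*(18 - 8) = (47/90)*10 = 47/9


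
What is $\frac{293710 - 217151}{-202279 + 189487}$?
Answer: $- \frac{76559}{12792} \approx -5.9849$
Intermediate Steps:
$\frac{293710 - 217151}{-202279 + 189487} = \frac{76559}{-12792} = 76559 \left(- \frac{1}{12792}\right) = - \frac{76559}{12792}$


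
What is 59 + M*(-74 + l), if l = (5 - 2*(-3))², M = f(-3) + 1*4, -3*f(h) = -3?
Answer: 294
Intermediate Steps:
f(h) = 1 (f(h) = -⅓*(-3) = 1)
M = 5 (M = 1 + 1*4 = 1 + 4 = 5)
l = 121 (l = (5 + 6)² = 11² = 121)
59 + M*(-74 + l) = 59 + 5*(-74 + 121) = 59 + 5*47 = 59 + 235 = 294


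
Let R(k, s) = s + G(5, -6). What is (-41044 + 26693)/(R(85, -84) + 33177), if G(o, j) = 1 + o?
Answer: -14351/33099 ≈ -0.43358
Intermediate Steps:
R(k, s) = 6 + s (R(k, s) = s + (1 + 5) = s + 6 = 6 + s)
(-41044 + 26693)/(R(85, -84) + 33177) = (-41044 + 26693)/((6 - 84) + 33177) = -14351/(-78 + 33177) = -14351/33099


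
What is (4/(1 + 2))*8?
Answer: 32/3 ≈ 10.667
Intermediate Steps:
(4/(1 + 2))*8 = (4/3)*8 = 32/3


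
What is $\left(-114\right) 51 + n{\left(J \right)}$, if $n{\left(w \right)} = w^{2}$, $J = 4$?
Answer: $-5798$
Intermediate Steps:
$\left(-114\right) 51 + n{\left(J \right)} = \left(-114\right) 51 + 4^{2} = -5814 + 16 = -5798$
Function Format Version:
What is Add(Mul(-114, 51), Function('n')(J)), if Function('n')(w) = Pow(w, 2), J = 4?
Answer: -5798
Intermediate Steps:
Add(Mul(-114, 51), Function('n')(J)) = Add(Mul(-114, 51), Pow(4, 2)) = Add(-5814, 16) = -5798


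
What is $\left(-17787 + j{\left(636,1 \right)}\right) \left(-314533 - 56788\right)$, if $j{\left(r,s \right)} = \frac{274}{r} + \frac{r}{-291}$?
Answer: $\frac{203748262188209}{30846} \approx 6.6053 \cdot 10^{9}$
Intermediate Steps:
$j{\left(r,s \right)} = \frac{274}{r} - \frac{r}{291}$ ($j{\left(r,s \right)} = \frac{274}{r} + r \left(- \frac{1}{291}\right) = \frac{274}{r} - \frac{r}{291}$)
$\left(-17787 + j{\left(636,1 \right)}\right) \left(-314533 - 56788\right) = \left(-17787 + \left(\frac{274}{636} - \frac{212}{97}\right)\right) \left(-314533 - 56788\right) = \left(-17787 + \left(274 \cdot \frac{1}{636} - \frac{212}{97}\right)\right) \left(-371321\right) = \left(-17787 + \left(\frac{137}{318} - \frac{212}{97}\right)\right) \left(-371321\right) = \left(-17787 - \frac{54127}{30846}\right) \left(-371321\right) = \left(- \frac{548711929}{30846}\right) \left(-371321\right) = \frac{203748262188209}{30846}$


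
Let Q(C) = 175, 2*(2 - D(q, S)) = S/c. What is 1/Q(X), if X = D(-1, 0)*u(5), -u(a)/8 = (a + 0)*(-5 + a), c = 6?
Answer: 1/175 ≈ 0.0057143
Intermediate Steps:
u(a) = -8*a*(-5 + a) (u(a) = -8*(a + 0)*(-5 + a) = -8*a*(-5 + a))
D(q, S) = 2 - S/12 (D(q, S) = 2 - S/(2*6) = 2 - S/12)
X = 0 (X = (2 - 1/12*0)*(8*5*(5 - 1*5)) = (2 + 0)*(8*5*(5 - 5)) = 2*(8*5*0) = 2*0 = 0)
1/Q(X) = 1/175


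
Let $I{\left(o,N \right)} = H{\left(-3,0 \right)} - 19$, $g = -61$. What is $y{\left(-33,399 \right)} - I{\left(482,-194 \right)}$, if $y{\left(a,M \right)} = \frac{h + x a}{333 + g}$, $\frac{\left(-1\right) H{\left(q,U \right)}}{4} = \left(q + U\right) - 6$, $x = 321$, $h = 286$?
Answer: $- \frac{14931}{272} \approx -54.893$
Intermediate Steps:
$H{\left(q,U \right)} = 24 - 4 U - 4 q$ ($H{\left(q,U \right)} = - 4 \left(\left(q + U\right) - 6\right) = - 4 \left(\left(U + q\right) - 6\right) = - 4 \left(-6 + U + q\right) = 24 - 4 U - 4 q$)
$y{\left(a,M \right)} = \frac{143}{136} + \frac{321 a}{272}$ ($y{\left(a,M \right)} = \frac{286 + 321 a}{333 - 61} = \frac{286 + 321 a}{272} = \left(286 + 321 a\right) \frac{1}{272} = \frac{143}{136} + \frac{321 a}{272}$)
$I{\left(o,N \right)} = 17$ ($I{\left(o,N \right)} = \left(24 - 0 - -12\right) - 19 = \left(24 + 0 + 12\right) - 19 = 36 - 19 = 17$)
$y{\left(-33,399 \right)} - I{\left(482,-194 \right)} = \left(\frac{143}{136} + \frac{321}{272} \left(-33\right)\right) - 17 = \left(\frac{143}{136} - \frac{10593}{272}\right) - 17 = - \frac{10307}{272} - 17 = - \frac{14931}{272}$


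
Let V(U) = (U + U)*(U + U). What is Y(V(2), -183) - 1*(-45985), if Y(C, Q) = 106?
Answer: 46091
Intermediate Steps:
V(U) = 4*U² (V(U) = (2*U)*(2*U) = 4*U²)
Y(V(2), -183) - 1*(-45985) = 106 - 1*(-45985) = 106 + 45985 = 46091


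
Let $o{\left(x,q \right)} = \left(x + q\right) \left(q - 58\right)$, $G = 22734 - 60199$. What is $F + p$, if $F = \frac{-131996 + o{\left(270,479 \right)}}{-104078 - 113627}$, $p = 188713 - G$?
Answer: $\frac{49239898157}{217705} \approx 2.2618 \cdot 10^{5}$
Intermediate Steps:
$G = -37465$
$o{\left(x,q \right)} = \left(-58 + q\right) \left(q + x\right)$ ($o{\left(x,q \right)} = \left(q + x\right) \left(-58 + q\right) = \left(-58 + q\right) \left(q + x\right)$)
$p = 226178$ ($p = 188713 - -37465 = 188713 + 37465 = 226178$)
$F = - \frac{183333}{217705}$ ($F = \frac{-131996 + \left(479^{2} - 27782 - 15660 + 479 \cdot 270\right)}{-104078 - 113627} = \frac{-131996 + \left(229441 - 27782 - 15660 + 129330\right)}{-217705} = \left(-131996 + 315329\right) \left(- \frac{1}{217705}\right) = 183333 \left(- \frac{1}{217705}\right) = - \frac{183333}{217705} \approx -0.84212$)
$F + p = - \frac{183333}{217705} + 226178 = \frac{49239898157}{217705}$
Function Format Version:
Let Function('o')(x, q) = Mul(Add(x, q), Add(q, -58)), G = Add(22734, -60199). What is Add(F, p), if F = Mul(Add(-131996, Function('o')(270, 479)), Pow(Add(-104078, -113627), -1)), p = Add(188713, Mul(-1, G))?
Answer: Rational(49239898157, 217705) ≈ 2.2618e+5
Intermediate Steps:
G = -37465
Function('o')(x, q) = Mul(Add(-58, q), Add(q, x)) (Function('o')(x, q) = Mul(Add(q, x), Add(-58, q)) = Mul(Add(-58, q), Add(q, x)))
p = 226178 (p = Add(188713, Mul(-1, -37465)) = Add(188713, 37465) = 226178)
F = Rational(-183333, 217705) (F = Mul(Add(-131996, Add(Pow(479, 2), Mul(-58, 479), Mul(-58, 270), Mul(479, 270))), Pow(Add(-104078, -113627), -1)) = Mul(Add(-131996, Add(229441, -27782, -15660, 129330)), Pow(-217705, -1)) = Mul(Add(-131996, 315329), Rational(-1, 217705)) = Mul(183333, Rational(-1, 217705)) = Rational(-183333, 217705) ≈ -0.84212)
Add(F, p) = Add(Rational(-183333, 217705), 226178) = Rational(49239898157, 217705)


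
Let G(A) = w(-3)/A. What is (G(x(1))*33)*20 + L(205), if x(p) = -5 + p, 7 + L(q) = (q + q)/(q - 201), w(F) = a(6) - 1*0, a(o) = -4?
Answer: 1511/2 ≈ 755.50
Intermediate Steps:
w(F) = -4 (w(F) = -4 - 1*0 = -4 + 0 = -4)
L(q) = -7 + 2*q/(-201 + q) (L(q) = -7 + (q + q)/(q - 201) = -7 + (2*q)/(-201 + q) = -7 + 2*q/(-201 + q))
G(A) = -4/A
(G(x(1))*33)*20 + L(205) = (-4/(-5 + 1)*33)*20 + (1407 - 5*205)/(-201 + 205) = (-4/(-4)*33)*20 + (1407 - 1025)/4 = (-4*(-¼)*33)*20 + (¼)*382 = (1*33)*20 + 191/2 = 33*20 + 191/2 = 660 + 191/2 = 1511/2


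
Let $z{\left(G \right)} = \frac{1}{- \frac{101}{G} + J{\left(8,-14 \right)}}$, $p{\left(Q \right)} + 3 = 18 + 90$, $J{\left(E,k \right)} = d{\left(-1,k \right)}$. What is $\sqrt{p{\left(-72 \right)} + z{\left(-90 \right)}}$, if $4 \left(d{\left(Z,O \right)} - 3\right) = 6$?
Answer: $\frac{\sqrt{6732330}}{253} \approx 10.256$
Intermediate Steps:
$d{\left(Z,O \right)} = \frac{9}{2}$ ($d{\left(Z,O \right)} = 3 + \frac{1}{4} \cdot 6 = 3 + \frac{3}{2} = \frac{9}{2}$)
$J{\left(E,k \right)} = \frac{9}{2}$
$p{\left(Q \right)} = 105$ ($p{\left(Q \right)} = -3 + \left(18 + 90\right) = -3 + 108 = 105$)
$z{\left(G \right)} = \frac{1}{\frac{9}{2} - \frac{101}{G}}$ ($z{\left(G \right)} = \frac{1}{- \frac{101}{G} + \frac{9}{2}} = \frac{1}{\frac{9}{2} - \frac{101}{G}}$)
$\sqrt{p{\left(-72 \right)} + z{\left(-90 \right)}} = \sqrt{105 + 2 \left(-90\right) \frac{1}{-202 + 9 \left(-90\right)}} = \sqrt{105 + 2 \left(-90\right) \frac{1}{-202 - 810}} = \sqrt{105 + 2 \left(-90\right) \frac{1}{-1012}} = \sqrt{105 + 2 \left(-90\right) \left(- \frac{1}{1012}\right)} = \sqrt{105 + \frac{45}{253}} = \sqrt{\frac{26610}{253}} = \frac{\sqrt{6732330}}{253}$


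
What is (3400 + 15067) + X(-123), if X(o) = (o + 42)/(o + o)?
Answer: 1514321/82 ≈ 18467.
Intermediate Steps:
X(o) = (42 + o)/(2*o) (X(o) = (42 + o)/((2*o)) = (42 + o)*(1/(2*o)) = (42 + o)/(2*o))
(3400 + 15067) + X(-123) = (3400 + 15067) + (½)*(42 - 123)/(-123) = 18467 + (½)*(-1/123)*(-81) = 18467 + 27/82 = 1514321/82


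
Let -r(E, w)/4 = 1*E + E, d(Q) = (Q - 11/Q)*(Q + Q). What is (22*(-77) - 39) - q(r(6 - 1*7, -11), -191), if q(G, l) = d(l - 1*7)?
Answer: -80119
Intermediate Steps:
d(Q) = 2*Q*(Q - 11/Q) (d(Q) = (Q - 11/Q)*(2*Q) = 2*Q*(Q - 11/Q))
r(E, w) = -8*E (r(E, w) = -4*(1*E + E) = -4*(E + E) = -8*E)
q(G, l) = -22 + 2*(-7 + l)**2 (q(G, l) = -22 + 2*(l - 1*7)**2 = -22 + 2*(l - 7)**2 = -22 + 2*(-7 + l)**2)
(22*(-77) - 39) - q(r(6 - 1*7, -11), -191) = (22*(-77) - 39) - (-22 + 2*(-7 - 191)**2) = (-1694 - 39) - (-22 + 2*(-198)**2) = -1733 - (-22 + 2*39204) = -1733 - (-22 + 78408) = -1733 - 1*78386 = -1733 - 78386 = -80119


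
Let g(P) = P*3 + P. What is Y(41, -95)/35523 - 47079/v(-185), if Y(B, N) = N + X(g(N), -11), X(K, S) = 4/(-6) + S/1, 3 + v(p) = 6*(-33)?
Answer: 1672365877/7140123 ≈ 234.22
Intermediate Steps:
g(P) = 4*P (g(P) = 3*P + P = 4*P)
v(p) = -201 (v(p) = -3 + 6*(-33) = -3 - 198 = -201)
X(K, S) = -⅔ + S (X(K, S) = 4*(-⅙) + S*1 = -⅔ + S)
Y(B, N) = -35/3 + N (Y(B, N) = N + (-⅔ - 11) = N - 35/3 = -35/3 + N)
Y(41, -95)/35523 - 47079/v(-185) = (-35/3 - 95)/35523 - 47079/(-201) = -320/3*1/35523 - 47079*(-1/201) = -320/106569 + 15693/67 = 1672365877/7140123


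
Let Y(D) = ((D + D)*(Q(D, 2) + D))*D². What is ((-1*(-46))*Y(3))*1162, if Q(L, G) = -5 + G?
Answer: 0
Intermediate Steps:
Y(D) = 2*D³*(-3 + D) (Y(D) = ((D + D)*((-5 + 2) + D))*D² = ((2*D)*(-3 + D))*D² = (2*D*(-3 + D))*D² = 2*D³*(-3 + D))
((-1*(-46))*Y(3))*1162 = ((-1*(-46))*(2*3³*(-3 + 3)))*1162 = (46*(2*27*0))*1162 = (46*0)*1162 = 0*1162 = 0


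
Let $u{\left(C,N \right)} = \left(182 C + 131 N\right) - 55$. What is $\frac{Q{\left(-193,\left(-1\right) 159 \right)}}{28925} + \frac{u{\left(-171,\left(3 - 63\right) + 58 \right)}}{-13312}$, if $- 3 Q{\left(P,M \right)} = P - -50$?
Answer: $\frac{210001757}{88857600} \approx 2.3633$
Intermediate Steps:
$Q{\left(P,M \right)} = - \frac{50}{3} - \frac{P}{3}$ ($Q{\left(P,M \right)} = - \frac{P - -50}{3} = - \frac{P + 50}{3} = - \frac{50 + P}{3} = - \frac{50}{3} - \frac{P}{3}$)
$u{\left(C,N \right)} = -55 + 131 N + 182 C$ ($u{\left(C,N \right)} = \left(131 N + 182 C\right) - 55 = -55 + 131 N + 182 C$)
$\frac{Q{\left(-193,\left(-1\right) 159 \right)}}{28925} + \frac{u{\left(-171,\left(3 - 63\right) + 58 \right)}}{-13312} = \frac{- \frac{50}{3} - - \frac{193}{3}}{28925} + \frac{-55 + 131 \left(\left(3 - 63\right) + 58\right) + 182 \left(-171\right)}{-13312} = \left(- \frac{50}{3} + \frac{193}{3}\right) \frac{1}{28925} + \left(-55 + 131 \left(-60 + 58\right) - 31122\right) \left(- \frac{1}{13312}\right) = \frac{143}{3} \cdot \frac{1}{28925} + \left(-55 + 131 \left(-2\right) - 31122\right) \left(- \frac{1}{13312}\right) = \frac{11}{6675} + \left(-55 - 262 - 31122\right) \left(- \frac{1}{13312}\right) = \frac{11}{6675} - - \frac{31439}{13312} = \frac{11}{6675} + \frac{31439}{13312} = \frac{210001757}{88857600}$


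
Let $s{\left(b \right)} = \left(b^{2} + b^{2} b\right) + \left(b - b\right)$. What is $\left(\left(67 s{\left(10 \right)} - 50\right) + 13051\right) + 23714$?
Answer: $110415$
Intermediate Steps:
$s{\left(b \right)} = b^{2} + b^{3}$ ($s{\left(b \right)} = \left(b^{2} + b^{3}\right) + 0 = b^{2} + b^{3}$)
$\left(\left(67 s{\left(10 \right)} - 50\right) + 13051\right) + 23714 = \left(\left(67 \cdot 10^{2} \left(1 + 10\right) - 50\right) + 13051\right) + 23714 = \left(\left(67 \cdot 100 \cdot 11 - 50\right) + 13051\right) + 23714 = \left(\left(67 \cdot 1100 - 50\right) + 13051\right) + 23714 = \left(\left(73700 - 50\right) + 13051\right) + 23714 = \left(73650 + 13051\right) + 23714 = 86701 + 23714 = 110415$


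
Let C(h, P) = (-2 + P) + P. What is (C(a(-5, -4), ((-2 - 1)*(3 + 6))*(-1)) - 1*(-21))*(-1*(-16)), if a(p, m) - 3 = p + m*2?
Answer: 1168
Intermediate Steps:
a(p, m) = 3 + p + 2*m (a(p, m) = 3 + (p + m*2) = 3 + (p + 2*m) = 3 + p + 2*m)
C(h, P) = -2 + 2*P
(C(a(-5, -4), ((-2 - 1)*(3 + 6))*(-1)) - 1*(-21))*(-1*(-16)) = ((-2 + 2*(((-2 - 1)*(3 + 6))*(-1))) - 1*(-21))*(-1*(-16)) = ((-2 + 2*(-3*9*(-1))) + 21)*16 = ((-2 + 2*(-27*(-1))) + 21)*16 = ((-2 + 2*27) + 21)*16 = ((-2 + 54) + 21)*16 = (52 + 21)*16 = 73*16 = 1168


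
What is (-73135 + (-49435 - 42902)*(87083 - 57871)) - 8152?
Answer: -2697429731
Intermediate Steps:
(-73135 + (-49435 - 42902)*(87083 - 57871)) - 8152 = (-73135 - 92337*29212) - 8152 = (-73135 - 2697348444) - 8152 = -2697421579 - 8152 = -2697429731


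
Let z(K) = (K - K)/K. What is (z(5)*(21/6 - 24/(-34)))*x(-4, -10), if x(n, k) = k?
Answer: 0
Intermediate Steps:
z(K) = 0 (z(K) = 0/K = 0)
(z(5)*(21/6 - 24/(-34)))*x(-4, -10) = (0*(21/6 - 24/(-34)))*(-10) = (0*(21*(⅙) - 24*(-1/34)))*(-10) = (0*(7/2 + 12/17))*(-10) = (0*(143/34))*(-10) = 0*(-10) = 0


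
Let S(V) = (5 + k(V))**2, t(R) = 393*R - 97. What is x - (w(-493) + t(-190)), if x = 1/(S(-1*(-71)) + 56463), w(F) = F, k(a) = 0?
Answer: 4251286881/56488 ≈ 75260.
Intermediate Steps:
t(R) = -97 + 393*R
S(V) = 25 (S(V) = (5 + 0)**2 = 5**2 = 25)
x = 1/56488 (x = 1/(25 + 56463) = 1/56488 ≈ 1.7703e-5)
x - (w(-493) + t(-190)) = 1/56488 - (-493 + (-97 + 393*(-190))) = 1/56488 - (-493 + (-97 - 74670)) = 1/56488 - (-493 - 74767) = 1/56488 - 1*(-75260) = 1/56488 + 75260 = 4251286881/56488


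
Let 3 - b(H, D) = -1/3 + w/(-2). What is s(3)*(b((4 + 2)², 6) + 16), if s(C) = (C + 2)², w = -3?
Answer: 2675/6 ≈ 445.83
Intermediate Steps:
s(C) = (2 + C)²
b(H, D) = 11/6 (b(H, D) = 3 - (-1/3 - 3/(-2)) = 3 - (-1*⅓ - 3*(-½)) = 3 - (-⅓ + 3/2) = 3 - 1*7/6 = 3 - 7/6 = 11/6)
s(3)*(b((4 + 2)², 6) + 16) = (2 + 3)²*(11/6 + 16) = 5²*(107/6) = 25*(107/6) = 2675/6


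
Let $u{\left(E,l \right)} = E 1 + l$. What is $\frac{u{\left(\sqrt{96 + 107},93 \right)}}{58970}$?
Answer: $\frac{93}{58970} + \frac{\sqrt{203}}{58970} \approx 0.0018187$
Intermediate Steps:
$u{\left(E,l \right)} = E + l$
$\frac{u{\left(\sqrt{96 + 107},93 \right)}}{58970} = \frac{\sqrt{96 + 107} + 93}{58970} = \left(\sqrt{203} + 93\right) \frac{1}{58970} = \left(93 + \sqrt{203}\right) \frac{1}{58970} = \frac{93}{58970} + \frac{\sqrt{203}}{58970}$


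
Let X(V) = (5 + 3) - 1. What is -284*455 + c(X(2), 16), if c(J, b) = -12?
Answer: -129232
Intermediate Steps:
X(V) = 7 (X(V) = 8 - 1 = 7)
-284*455 + c(X(2), 16) = -284*455 - 12 = -129220 - 12 = -129232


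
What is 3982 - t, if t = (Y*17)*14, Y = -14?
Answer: 7314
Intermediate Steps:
t = -3332 (t = -14*17*14 = -238*14 = -3332)
3982 - t = 3982 - 1*(-3332) = 3982 + 3332 = 7314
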